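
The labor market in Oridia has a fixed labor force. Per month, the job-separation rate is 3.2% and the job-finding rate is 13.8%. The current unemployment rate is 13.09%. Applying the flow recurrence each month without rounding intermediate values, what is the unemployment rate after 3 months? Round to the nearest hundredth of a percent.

With a fixed labor force, u_{t+1} = u_t + s·(1−u_t) − f·u_t = u_t·(1−s−f) + s.
Here 1−s−f = 0.830 and s = 0.032.
u_1 = 0.130900 × 0.830 + 0.032 = 0.140647.
u_2 = 0.140647 × 0.830 + 0.032 = 0.148737.
u_3 = 0.148737 × 0.830 + 0.032 = 0.155452.

Unemployment rate after three months ≈ 15.55%.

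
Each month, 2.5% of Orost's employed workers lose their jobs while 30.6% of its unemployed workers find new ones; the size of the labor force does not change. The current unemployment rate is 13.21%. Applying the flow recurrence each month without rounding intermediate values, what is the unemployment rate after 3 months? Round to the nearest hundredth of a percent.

With a fixed labor force, u_{t+1} = u_t + s·(1−u_t) − f·u_t = u_t·(1−s−f) + s.
Here 1−s−f = 0.669 and s = 0.025.
u_1 = 0.132100 × 0.669 + 0.025 = 0.113375.
u_2 = 0.113375 × 0.669 + 0.025 = 0.100848.
u_3 = 0.100848 × 0.669 + 0.025 = 0.092467.

Unemployment rate after three months ≈ 9.25%.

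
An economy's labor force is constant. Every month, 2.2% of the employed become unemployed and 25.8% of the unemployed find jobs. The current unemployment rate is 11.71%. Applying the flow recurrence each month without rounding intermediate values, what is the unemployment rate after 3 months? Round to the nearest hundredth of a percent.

With a fixed labor force, u_{t+1} = u_t + s·(1−u_t) − f·u_t = u_t·(1−s−f) + s.
Here 1−s−f = 0.720 and s = 0.022.
u_1 = 0.117100 × 0.720 + 0.022 = 0.106312.
u_2 = 0.106312 × 0.720 + 0.022 = 0.098545.
u_3 = 0.098545 × 0.720 + 0.022 = 0.092952.

Unemployment rate after three months ≈ 9.30%.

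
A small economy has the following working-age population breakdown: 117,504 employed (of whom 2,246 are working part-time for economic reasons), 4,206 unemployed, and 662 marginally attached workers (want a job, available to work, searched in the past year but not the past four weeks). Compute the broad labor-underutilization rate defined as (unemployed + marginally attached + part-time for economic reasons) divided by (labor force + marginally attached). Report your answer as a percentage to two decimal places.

Labor force = 117,504 + 4,206 = 121,710.
Numerator = 4,206 + 662 + 2,246 = 7,114.
Denominator = 121,710 + 662 = 122,372.
Broad rate = 7,114 / 122,372 = 5.81%.

Broad underutilization rate ≈ 5.81%.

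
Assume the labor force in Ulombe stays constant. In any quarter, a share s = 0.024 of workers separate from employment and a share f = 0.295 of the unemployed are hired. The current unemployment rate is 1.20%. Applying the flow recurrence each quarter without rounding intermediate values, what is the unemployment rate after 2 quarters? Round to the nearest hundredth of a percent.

Unemployment rate after two quarters ≈ 4.59%.

With a fixed labor force, u_{t+1} = u_t + s·(1−u_t) − f·u_t = u_t·(1−s−f) + s.
Here 1−s−f = 0.681 and s = 0.024.
u_1 = 0.012000 × 0.681 + 0.024 = 0.032172.
u_2 = 0.032172 × 0.681 + 0.024 = 0.045909.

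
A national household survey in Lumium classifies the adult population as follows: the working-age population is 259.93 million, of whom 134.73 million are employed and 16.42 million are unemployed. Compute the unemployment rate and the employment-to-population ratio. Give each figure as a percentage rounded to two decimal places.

Unemployment rate ≈ 10.86%; employment-population ratio ≈ 51.83%.

Labor force = employed + unemployed = 134.73 + 16.42 = 151.15 million.
Unemployment rate = 16.42 / 151.15 = 10.86%.
Employment-population ratio = 134.73 / 259.93 = 51.83%.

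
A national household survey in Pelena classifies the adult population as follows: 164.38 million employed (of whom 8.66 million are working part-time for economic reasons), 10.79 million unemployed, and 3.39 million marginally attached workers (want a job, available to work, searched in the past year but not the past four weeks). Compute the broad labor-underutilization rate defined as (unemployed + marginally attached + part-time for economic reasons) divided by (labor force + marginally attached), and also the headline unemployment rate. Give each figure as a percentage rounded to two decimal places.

Labor force = 164.38 + 10.79 = 175.17 million.
Numerator = 10.79 + 3.39 + 8.66 = 22.84 million.
Denominator = 175.17 + 3.39 = 178.56 million.
Broad rate = 22.84 / 178.56 = 12.79%.
Headline unemployment rate = 10.79 / 175.17 = 6.16%.

Broad underutilization rate ≈ 12.79%; headline unemployment rate ≈ 6.16%.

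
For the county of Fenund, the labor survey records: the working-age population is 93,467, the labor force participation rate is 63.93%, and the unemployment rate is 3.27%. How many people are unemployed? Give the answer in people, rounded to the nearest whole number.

Labor force = 0.6393 × 93,467 = 59,753.
Unemployed = 0.0327 × 59,753 ≈ 1,954.

About 1,954 are unemployed.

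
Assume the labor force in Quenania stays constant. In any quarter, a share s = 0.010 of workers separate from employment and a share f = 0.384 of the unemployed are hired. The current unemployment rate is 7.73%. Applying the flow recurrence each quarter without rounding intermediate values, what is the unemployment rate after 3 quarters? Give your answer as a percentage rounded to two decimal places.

With a fixed labor force, u_{t+1} = u_t + s·(1−u_t) − f·u_t = u_t·(1−s−f) + s.
Here 1−s−f = 0.606 and s = 0.010.
u_1 = 0.077300 × 0.606 + 0.010 = 0.056844.
u_2 = 0.056844 × 0.606 + 0.010 = 0.044447.
u_3 = 0.044447 × 0.606 + 0.010 = 0.036935.

Unemployment rate after three quarters ≈ 3.69%.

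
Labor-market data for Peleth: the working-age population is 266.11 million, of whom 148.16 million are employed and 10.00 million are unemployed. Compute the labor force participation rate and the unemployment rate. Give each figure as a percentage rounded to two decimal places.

Labor force participation rate ≈ 59.43%; unemployment rate ≈ 6.32%.

Labor force = employed + unemployed = 148.16 + 10.00 = 158.16 million.
Unemployment rate = 10.00 / 158.16 = 6.32%.
Labor force participation rate = 158.16 / 266.11 = 59.43%.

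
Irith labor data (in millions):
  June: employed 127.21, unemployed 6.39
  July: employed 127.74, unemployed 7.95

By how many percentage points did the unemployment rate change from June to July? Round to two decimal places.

June: labor force = 127.21 + 6.39 = 133.60; u = 6.39/133.60 = 4.78%.
July: labor force = 127.74 + 7.95 = 135.69; u = 7.95/135.69 = 5.86%.
Change = 5.86% − 4.78% = +1.08 pp.

The unemployment rate changed by +1.08 percentage points.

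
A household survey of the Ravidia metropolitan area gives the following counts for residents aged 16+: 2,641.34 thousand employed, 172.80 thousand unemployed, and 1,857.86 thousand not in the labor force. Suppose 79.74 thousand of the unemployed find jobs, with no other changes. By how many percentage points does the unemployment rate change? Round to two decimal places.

Initially, labor force = 2,641.34 + 172.80 = 2,814.14 thousand, so u = 172.80/2,814.14 = 6.14%.
After the change, unemployed falls and employed rises by 79.74; labor force unchanged → E = 2,721.08, U = 93.06, labor force = 2,814.14 thousand.
New unemployment rate = 93.06 / 2,814.14 = 3.31%.
Change = 3.31% − 6.14% = −2.83 percentage points.

The unemployment rate changes by −2.83 percentage points.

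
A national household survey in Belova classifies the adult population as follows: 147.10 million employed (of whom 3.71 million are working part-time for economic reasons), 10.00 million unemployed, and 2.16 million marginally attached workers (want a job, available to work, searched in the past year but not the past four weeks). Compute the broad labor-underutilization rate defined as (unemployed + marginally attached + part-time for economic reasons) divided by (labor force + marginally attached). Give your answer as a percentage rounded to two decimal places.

Broad underutilization rate ≈ 9.96%.

Labor force = 147.10 + 10.00 = 157.10 million.
Numerator = 10.00 + 2.16 + 3.71 = 15.87 million.
Denominator = 157.10 + 2.16 = 159.26 million.
Broad rate = 15.87 / 159.26 = 9.96%.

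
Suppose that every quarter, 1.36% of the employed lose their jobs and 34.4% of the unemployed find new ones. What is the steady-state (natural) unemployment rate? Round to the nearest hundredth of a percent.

At steady state the flows balance: s·E = f·U, so U/(E+U) = s/(s+f).
u* = 1.36 / (1.36 + 34.4) = 1.36 / 35.76 = 3.80%.

Steady-state unemployment rate ≈ 3.80%.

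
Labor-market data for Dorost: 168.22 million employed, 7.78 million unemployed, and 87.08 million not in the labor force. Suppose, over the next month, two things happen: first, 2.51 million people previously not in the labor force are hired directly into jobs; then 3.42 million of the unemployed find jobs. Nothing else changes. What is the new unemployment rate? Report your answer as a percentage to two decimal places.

Initially, labor force = 168.22 + 7.78 = 176.00 million, so u = 7.78/176.00 = 4.42%.
After the first change, employed and labor force both rise by 2.51; unemployed unchanged → E = 170.73, U = 7.78, labor force = 178.51 million.
After the second change, unemployed falls and employed rises by 3.42; labor force unchanged → E = 174.15, U = 4.36, labor force = 178.51 million.
New unemployment rate = 4.36 / 178.51 = 2.44%.

New unemployment rate ≈ 2.44%.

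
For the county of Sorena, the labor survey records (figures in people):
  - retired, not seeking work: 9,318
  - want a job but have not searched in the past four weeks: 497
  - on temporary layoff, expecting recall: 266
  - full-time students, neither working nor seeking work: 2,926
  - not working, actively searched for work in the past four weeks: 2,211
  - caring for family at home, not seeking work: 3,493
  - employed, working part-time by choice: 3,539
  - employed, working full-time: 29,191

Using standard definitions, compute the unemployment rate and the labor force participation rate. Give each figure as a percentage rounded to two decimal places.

Unemployment rate ≈ 7.04%; labor force participation rate ≈ 68.44%.

Employed = 3,539 + 29,191 = 32,730.
Unemployed = 266 + 2,211 = 2,477 (jobless and actively searching, or on temporary layoff).
Labor force = 32,730 + 2,477 = 35,207.
Not in labor force = 9,318 + 497 + 2,926 + 3,493 = 16,234 (those not working and not actively searching are outside the labor force — including those who want a job but have given up searching).
Civilian working-age population = 35,207 + 16,234 = 51,441.
Unemployment rate = 2,477 / 35,207 = 7.04%.
Labor force participation rate = 35,207 / 51,441 = 68.44%.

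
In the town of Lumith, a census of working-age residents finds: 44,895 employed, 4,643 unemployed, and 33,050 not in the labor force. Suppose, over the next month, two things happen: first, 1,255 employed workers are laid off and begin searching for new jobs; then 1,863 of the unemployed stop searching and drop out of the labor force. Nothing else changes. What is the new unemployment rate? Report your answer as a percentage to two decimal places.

New unemployment rate ≈ 8.46%.

Initially, labor force = 44,895 + 4,643 = 49,538, so u = 4,643/49,538 = 9.37%.
After the first change, employed falls and unemployed rises by 1,255; labor force unchanged → E = 43,640, U = 5,898, labor force = 49,538.
After the second change, unemployed and labor force both fall by 1,863 → E = 43,640, U = 4,035, labor force = 47,675.
New unemployment rate = 4,035 / 47,675 = 8.46%.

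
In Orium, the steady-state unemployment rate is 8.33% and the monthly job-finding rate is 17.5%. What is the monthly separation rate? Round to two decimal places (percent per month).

Separation rate ≈ 1.59% per month.

From u* = s/(s+f): s = u·f/(1−u).
s = 0.0833 × 17.5 / (1 − 0.0833) = 1.4577 / 0.9167 ≈ 1.59% per month.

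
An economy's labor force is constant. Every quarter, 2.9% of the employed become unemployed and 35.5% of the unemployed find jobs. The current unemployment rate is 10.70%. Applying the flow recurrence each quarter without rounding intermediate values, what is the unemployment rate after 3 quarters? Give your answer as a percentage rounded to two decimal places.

With a fixed labor force, u_{t+1} = u_t + s·(1−u_t) − f·u_t = u_t·(1−s−f) + s.
Here 1−s−f = 0.616 and s = 0.029.
u_1 = 0.107000 × 0.616 + 0.029 = 0.094912.
u_2 = 0.094912 × 0.616 + 0.029 = 0.087466.
u_3 = 0.087466 × 0.616 + 0.029 = 0.082879.

Unemployment rate after three quarters ≈ 8.29%.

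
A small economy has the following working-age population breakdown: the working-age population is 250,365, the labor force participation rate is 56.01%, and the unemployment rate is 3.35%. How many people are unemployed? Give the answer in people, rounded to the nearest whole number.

About 4,698 are unemployed.

Labor force = 0.5601 × 250,365 = 140,229.
Unemployed = 0.0335 × 140,229 ≈ 4,698.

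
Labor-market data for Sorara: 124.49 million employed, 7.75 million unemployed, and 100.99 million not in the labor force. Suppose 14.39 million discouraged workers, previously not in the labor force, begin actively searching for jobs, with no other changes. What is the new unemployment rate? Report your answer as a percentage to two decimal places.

New unemployment rate ≈ 15.10%.

Initially, labor force = 124.49 + 7.75 = 132.24 million, so u = 7.75/132.24 = 5.86%.
After the change, unemployed and labor force both rise by 14.39 → E = 124.49, U = 22.14, labor force = 146.63 million.
New unemployment rate = 22.14 / 146.63 = 15.10%.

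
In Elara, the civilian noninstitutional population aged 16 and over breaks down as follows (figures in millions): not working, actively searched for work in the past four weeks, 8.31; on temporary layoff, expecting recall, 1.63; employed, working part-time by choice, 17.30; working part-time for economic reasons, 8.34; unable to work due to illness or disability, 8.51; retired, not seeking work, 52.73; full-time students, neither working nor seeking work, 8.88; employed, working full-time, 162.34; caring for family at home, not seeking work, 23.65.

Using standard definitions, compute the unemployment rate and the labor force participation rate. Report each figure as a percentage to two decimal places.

Employed = 17.30 + 8.34 + 162.34 = 187.98 million (anyone who worked, including part-time for economic reasons, counts as employed).
Unemployed = 8.31 + 1.63 = 9.94 million (jobless and actively searching, or on temporary layoff).
Labor force = 187.98 + 9.94 = 197.92 million.
Not in labor force = 8.51 + 52.73 + 8.88 + 23.65 = 93.77 million (those not working and not actively searching are outside the labor force).
Civilian working-age population = 197.92 + 93.77 = 291.69 million.
Unemployment rate = 9.94 / 197.92 = 5.02%.
Labor force participation rate = 197.92 / 291.69 = 67.85%.

Unemployment rate ≈ 5.02%; labor force participation rate ≈ 67.85%.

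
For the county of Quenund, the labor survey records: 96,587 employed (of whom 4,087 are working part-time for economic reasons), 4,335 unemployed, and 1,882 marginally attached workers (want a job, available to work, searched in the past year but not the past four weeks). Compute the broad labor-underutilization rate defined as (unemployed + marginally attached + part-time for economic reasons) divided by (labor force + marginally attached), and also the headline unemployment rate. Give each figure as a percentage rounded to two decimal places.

Broad underutilization rate ≈ 10.02%; headline unemployment rate ≈ 4.30%.

Labor force = 96,587 + 4,335 = 100,922.
Numerator = 4,335 + 1,882 + 4,087 = 10,304.
Denominator = 100,922 + 1,882 = 102,804.
Broad rate = 10,304 / 102,804 = 10.02%.
Headline unemployment rate = 4,335 / 100,922 = 4.30%.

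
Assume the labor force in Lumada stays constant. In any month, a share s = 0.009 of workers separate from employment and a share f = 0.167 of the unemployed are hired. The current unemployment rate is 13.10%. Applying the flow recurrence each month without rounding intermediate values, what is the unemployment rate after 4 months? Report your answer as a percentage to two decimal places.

With a fixed labor force, u_{t+1} = u_t + s·(1−u_t) − f·u_t = u_t·(1−s−f) + s.
Here 1−s−f = 0.824 and s = 0.009.
u_1 = 0.131000 × 0.824 + 0.009 = 0.116944.
u_2 = 0.116944 × 0.824 + 0.009 = 0.105362.
u_3 = 0.105362 × 0.824 + 0.009 = 0.095818.
u_4 = 0.095818 × 0.824 + 0.009 = 0.087954.

Unemployment rate after four months ≈ 8.80%.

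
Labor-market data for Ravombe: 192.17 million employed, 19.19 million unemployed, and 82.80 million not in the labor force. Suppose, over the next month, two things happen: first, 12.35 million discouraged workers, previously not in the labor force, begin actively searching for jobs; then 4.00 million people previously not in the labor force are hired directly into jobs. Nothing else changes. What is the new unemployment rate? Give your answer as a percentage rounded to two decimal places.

Initially, labor force = 192.17 + 19.19 = 211.36 million, so u = 19.19/211.36 = 9.08%.
After the first change, unemployed and labor force both rise by 12.35 → E = 192.17, U = 31.54, labor force = 223.71 million.
After the second change, employed and labor force both rise by 4.00; unemployed unchanged → E = 196.17, U = 31.54, labor force = 227.71 million.
New unemployment rate = 31.54 / 227.71 = 13.85%.

New unemployment rate ≈ 13.85%.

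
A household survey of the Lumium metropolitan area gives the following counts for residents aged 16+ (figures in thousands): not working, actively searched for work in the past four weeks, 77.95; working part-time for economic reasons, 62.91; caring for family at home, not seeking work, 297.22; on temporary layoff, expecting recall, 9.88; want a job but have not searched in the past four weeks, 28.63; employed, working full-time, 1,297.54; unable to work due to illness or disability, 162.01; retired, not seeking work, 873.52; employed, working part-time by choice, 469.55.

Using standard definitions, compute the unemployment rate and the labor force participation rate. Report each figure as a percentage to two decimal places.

Unemployment rate ≈ 4.58%; labor force participation rate ≈ 58.48%.

Employed = 62.91 + 1,297.54 + 469.55 = 1,830.00 thousand (anyone who worked, including part-time for economic reasons, counts as employed).
Unemployed = 77.95 + 9.88 = 87.83 thousand (jobless and actively searching, or on temporary layoff).
Labor force = 1,830.00 + 87.83 = 1,917.83 thousand.
Not in labor force = 297.22 + 28.63 + 162.01 + 873.52 = 1,361.38 thousand (those not working and not actively searching are outside the labor force — including those who want a job but have given up searching).
Civilian working-age population = 1,917.83 + 1,361.38 = 3,279.21 thousand.
Unemployment rate = 87.83 / 1,917.83 = 4.58%.
Labor force participation rate = 1,917.83 / 3,279.21 = 58.48%.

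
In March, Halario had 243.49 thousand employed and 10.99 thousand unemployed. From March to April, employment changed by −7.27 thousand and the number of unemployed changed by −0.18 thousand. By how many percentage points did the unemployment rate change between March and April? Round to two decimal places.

The unemployment rate changed by +0.06 percentage points.

March: labor force = 243.49 + 10.99 = 254.48; u = 10.99/254.48 = 4.32%.
April: labor force = 236.22 + 10.81 = 247.03; u = 10.81/247.03 = 4.38%.
Change = 4.38% − 4.32% = +0.06 pp.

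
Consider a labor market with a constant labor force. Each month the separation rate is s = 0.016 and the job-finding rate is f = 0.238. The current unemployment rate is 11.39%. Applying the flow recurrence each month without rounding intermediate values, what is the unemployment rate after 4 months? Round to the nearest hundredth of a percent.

With a fixed labor force, u_{t+1} = u_t + s·(1−u_t) − f·u_t = u_t·(1−s−f) + s.
Here 1−s−f = 0.746 and s = 0.016.
u_1 = 0.113900 × 0.746 + 0.016 = 0.100969.
u_2 = 0.100969 × 0.746 + 0.016 = 0.091323.
u_3 = 0.091323 × 0.746 + 0.016 = 0.084127.
u_4 = 0.084127 × 0.746 + 0.016 = 0.078759.

Unemployment rate after four months ≈ 7.88%.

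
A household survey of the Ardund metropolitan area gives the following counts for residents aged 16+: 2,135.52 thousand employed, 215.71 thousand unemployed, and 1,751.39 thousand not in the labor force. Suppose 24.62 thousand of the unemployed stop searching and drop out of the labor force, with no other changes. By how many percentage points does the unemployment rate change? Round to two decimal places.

Initially, labor force = 2,135.52 + 215.71 = 2,351.23 thousand, so u = 215.71/2,351.23 = 9.17%.
After the change, unemployed and labor force both fall by 24.62 → E = 2,135.52, U = 191.09, labor force = 2,326.61 thousand.
New unemployment rate = 191.09 / 2,326.61 = 8.21%.
Change = 8.21% − 9.17% = −0.96 percentage points.

The unemployment rate changes by −0.96 percentage points.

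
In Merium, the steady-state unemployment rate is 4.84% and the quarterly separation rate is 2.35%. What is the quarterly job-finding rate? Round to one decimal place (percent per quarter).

From u* = s/(s+f): f = s·(1−u)/u.
f = 2.35 × (1 − 0.0484) / 0.0484 = 2.2363 / 0.0484 ≈ 46.2% per quarter.

Job-finding rate ≈ 46.2% per quarter.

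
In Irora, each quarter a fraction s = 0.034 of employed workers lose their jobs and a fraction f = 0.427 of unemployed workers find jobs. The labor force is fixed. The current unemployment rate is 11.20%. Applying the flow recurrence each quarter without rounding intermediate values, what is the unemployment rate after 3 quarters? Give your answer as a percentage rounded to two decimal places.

Unemployment rate after three quarters ≈ 7.97%.

With a fixed labor force, u_{t+1} = u_t + s·(1−u_t) − f·u_t = u_t·(1−s−f) + s.
Here 1−s−f = 0.539 and s = 0.034.
u_1 = 0.112000 × 0.539 + 0.034 = 0.094368.
u_2 = 0.094368 × 0.539 + 0.034 = 0.084864.
u_3 = 0.084864 × 0.539 + 0.034 = 0.079742.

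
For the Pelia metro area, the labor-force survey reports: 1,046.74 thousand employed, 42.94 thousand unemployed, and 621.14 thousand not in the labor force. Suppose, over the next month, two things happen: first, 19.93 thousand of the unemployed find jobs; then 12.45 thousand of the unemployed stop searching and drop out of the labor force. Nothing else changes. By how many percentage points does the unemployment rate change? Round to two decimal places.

Initially, labor force = 1,046.74 + 42.94 = 1,089.68 thousand, so u = 42.94/1,089.68 = 3.94%.
After the first change, unemployed falls and employed rises by 19.93; labor force unchanged → E = 1,066.67, U = 23.01, labor force = 1,089.68 thousand.
After the second change, unemployed and labor force both fall by 12.45 → E = 1,066.67, U = 10.56, labor force = 1,077.23 thousand.
New unemployment rate = 10.56 / 1,077.23 = 0.98%.
Change = 0.98% − 3.94% = −2.96 percentage points.

The unemployment rate changes by −2.96 percentage points.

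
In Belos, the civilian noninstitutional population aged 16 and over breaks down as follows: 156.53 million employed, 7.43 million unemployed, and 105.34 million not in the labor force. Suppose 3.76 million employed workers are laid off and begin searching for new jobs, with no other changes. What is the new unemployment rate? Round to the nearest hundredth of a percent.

Initially, labor force = 156.53 + 7.43 = 163.96 million, so u = 7.43/163.96 = 4.53%.
After the change, employed falls and unemployed rises by 3.76; labor force unchanged → E = 152.77, U = 11.19, labor force = 163.96 million.
New unemployment rate = 11.19 / 163.96 = 6.82%.

New unemployment rate ≈ 6.82%.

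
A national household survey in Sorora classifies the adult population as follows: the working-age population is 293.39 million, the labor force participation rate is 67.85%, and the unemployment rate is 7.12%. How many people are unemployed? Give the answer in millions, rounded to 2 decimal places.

Labor force = 0.6785 × 293.39 = 199.07 million.
Unemployed = 0.0712 × 199.07 ≈ 14.17 million.

About 14.17 million are unemployed.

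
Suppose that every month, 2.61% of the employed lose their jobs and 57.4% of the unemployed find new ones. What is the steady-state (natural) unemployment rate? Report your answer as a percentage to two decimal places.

Steady-state unemployment rate ≈ 4.35%.

At steady state the flows balance: s·E = f·U, so U/(E+U) = s/(s+f).
u* = 2.61 / (2.61 + 57.4) = 2.61 / 60.01 = 4.35%.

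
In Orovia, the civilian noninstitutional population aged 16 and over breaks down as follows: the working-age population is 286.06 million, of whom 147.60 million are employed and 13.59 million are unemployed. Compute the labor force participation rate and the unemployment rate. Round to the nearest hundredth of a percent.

Labor force = employed + unemployed = 147.60 + 13.59 = 161.19 million.
Unemployment rate = 13.59 / 161.19 = 8.43%.
Labor force participation rate = 161.19 / 286.06 = 56.35%.

Labor force participation rate ≈ 56.35%; unemployment rate ≈ 8.43%.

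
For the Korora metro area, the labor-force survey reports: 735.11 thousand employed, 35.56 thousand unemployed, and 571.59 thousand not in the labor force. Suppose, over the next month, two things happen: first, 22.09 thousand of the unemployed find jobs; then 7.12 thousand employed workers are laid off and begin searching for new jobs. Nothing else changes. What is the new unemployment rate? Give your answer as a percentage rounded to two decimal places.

Initially, labor force = 735.11 + 35.56 = 770.67 thousand, so u = 35.56/770.67 = 4.61%.
After the first change, unemployed falls and employed rises by 22.09; labor force unchanged → E = 757.20, U = 13.47, labor force = 770.67 thousand.
After the second change, employed falls and unemployed rises by 7.12; labor force unchanged → E = 750.08, U = 20.59, labor force = 770.67 thousand.
New unemployment rate = 20.59 / 770.67 = 2.67%.

New unemployment rate ≈ 2.67%.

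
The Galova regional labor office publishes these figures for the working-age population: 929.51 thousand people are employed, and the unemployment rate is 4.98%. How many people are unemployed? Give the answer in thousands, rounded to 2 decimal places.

About 48.72 thousand are unemployed.

Let U be the number unemployed. The labor force is E + U, and U/(E+U) = 0.0498.
So U = 0.0498 × 929.51 / (1 − 0.0498) = 46.2896 / 0.9502 ≈ 48.72 thousand.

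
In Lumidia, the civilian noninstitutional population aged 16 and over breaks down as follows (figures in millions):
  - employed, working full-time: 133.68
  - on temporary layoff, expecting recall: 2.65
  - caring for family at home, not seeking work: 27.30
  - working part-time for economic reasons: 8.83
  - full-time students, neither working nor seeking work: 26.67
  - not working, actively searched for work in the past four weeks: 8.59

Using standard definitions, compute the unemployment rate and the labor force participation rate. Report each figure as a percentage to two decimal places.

Unemployment rate ≈ 7.31%; labor force participation rate ≈ 74.02%.

Employed = 133.68 + 8.83 = 142.51 million (anyone who worked, including part-time for economic reasons, counts as employed).
Unemployed = 2.65 + 8.59 = 11.24 million (jobless and actively searching, or on temporary layoff).
Labor force = 142.51 + 11.24 = 153.75 million.
Not in labor force = 27.30 + 26.67 = 53.97 million (those not working and not actively searching are outside the labor force).
Civilian working-age population = 153.75 + 53.97 = 207.72 million.
Unemployment rate = 11.24 / 153.75 = 7.31%.
Labor force participation rate = 153.75 / 207.72 = 74.02%.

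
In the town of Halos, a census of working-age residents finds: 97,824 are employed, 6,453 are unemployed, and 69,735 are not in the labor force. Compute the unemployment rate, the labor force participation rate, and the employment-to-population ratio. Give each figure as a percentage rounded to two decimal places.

Labor force = employed + unemployed = 97,824 + 6,453 = 104,277.
Working-age population = 104,277 + 69,735 = 174,012.
Unemployment rate = 6,453 / 104,277 = 6.19%.
Labor force participation rate = 104,277 / 174,012 = 59.93%.
Employment-population ratio = 97,824 / 174,012 = 56.22%.

Unemployment rate ≈ 6.19%; labor force participation rate ≈ 59.93%; employment-population ratio ≈ 56.22%.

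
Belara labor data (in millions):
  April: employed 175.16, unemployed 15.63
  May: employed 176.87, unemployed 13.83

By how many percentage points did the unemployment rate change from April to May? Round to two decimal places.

The unemployment rate changed by −0.94 percentage points.

April: labor force = 175.16 + 15.63 = 190.79; u = 15.63/190.79 = 8.19%.
May: labor force = 176.87 + 13.83 = 190.70; u = 13.83/190.70 = 7.25%.
Change = 7.25% − 8.19% = −0.94 pp.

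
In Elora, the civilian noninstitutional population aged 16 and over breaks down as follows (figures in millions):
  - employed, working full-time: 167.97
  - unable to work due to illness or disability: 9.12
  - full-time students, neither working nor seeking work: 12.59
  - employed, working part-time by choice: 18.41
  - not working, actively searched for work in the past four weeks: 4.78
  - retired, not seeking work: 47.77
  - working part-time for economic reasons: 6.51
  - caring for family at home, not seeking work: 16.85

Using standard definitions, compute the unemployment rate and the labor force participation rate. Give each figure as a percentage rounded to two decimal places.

Employed = 167.97 + 18.41 + 6.51 = 192.89 million (anyone who worked, including part-time for economic reasons, counts as employed).
Unemployed = 4.78 million.
Labor force = 192.89 + 4.78 = 197.67 million.
Not in labor force = 9.12 + 12.59 + 47.77 + 16.85 = 86.33 million (those not working and not actively searching are outside the labor force).
Civilian working-age population = 197.67 + 86.33 = 284.00 million.
Unemployment rate = 4.78 / 197.67 = 2.42%.
Labor force participation rate = 197.67 / 284.00 = 69.60%.

Unemployment rate ≈ 2.42%; labor force participation rate ≈ 69.60%.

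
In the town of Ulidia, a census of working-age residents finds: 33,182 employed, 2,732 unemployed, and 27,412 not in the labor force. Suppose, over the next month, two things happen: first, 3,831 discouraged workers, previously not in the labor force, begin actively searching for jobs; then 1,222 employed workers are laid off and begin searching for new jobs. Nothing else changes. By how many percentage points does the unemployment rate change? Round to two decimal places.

Initially, labor force = 33,182 + 2,732 = 35,914, so u = 2,732/35,914 = 7.61%.
After the first change, unemployed and labor force both rise by 3,831 → E = 33,182, U = 6,563, labor force = 39,745.
After the second change, employed falls and unemployed rises by 1,222; labor force unchanged → E = 31,960, U = 7,785, labor force = 39,745.
New unemployment rate = 7,785 / 39,745 = 19.59%.
Change = 19.59% − 7.61% = +11.98 percentage points.

The unemployment rate changes by +11.98 percentage points.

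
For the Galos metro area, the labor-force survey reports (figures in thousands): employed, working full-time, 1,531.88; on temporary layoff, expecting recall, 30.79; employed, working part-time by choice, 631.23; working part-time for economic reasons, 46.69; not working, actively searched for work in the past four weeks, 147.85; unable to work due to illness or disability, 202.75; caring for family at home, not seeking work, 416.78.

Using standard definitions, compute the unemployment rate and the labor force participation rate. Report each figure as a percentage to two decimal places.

Employed = 1,531.88 + 631.23 + 46.69 = 2,209.80 thousand (anyone who worked, including part-time for economic reasons, counts as employed).
Unemployed = 30.79 + 147.85 = 178.64 thousand (jobless and actively searching, or on temporary layoff).
Labor force = 2,209.80 + 178.64 = 2,388.44 thousand.
Not in labor force = 202.75 + 416.78 = 619.53 thousand (those not working and not actively searching are outside the labor force).
Civilian working-age population = 2,388.44 + 619.53 = 3,007.97 thousand.
Unemployment rate = 178.64 / 2,388.44 = 7.48%.
Labor force participation rate = 2,388.44 / 3,007.97 = 79.40%.

Unemployment rate ≈ 7.48%; labor force participation rate ≈ 79.40%.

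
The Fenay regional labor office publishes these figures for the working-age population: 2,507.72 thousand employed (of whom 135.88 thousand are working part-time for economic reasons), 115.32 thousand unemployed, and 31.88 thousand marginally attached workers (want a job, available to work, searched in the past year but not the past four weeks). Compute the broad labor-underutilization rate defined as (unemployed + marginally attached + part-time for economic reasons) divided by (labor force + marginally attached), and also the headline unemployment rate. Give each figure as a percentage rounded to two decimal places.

Broad underutilization rate ≈ 10.66%; headline unemployment rate ≈ 4.40%.

Labor force = 2,507.72 + 115.32 = 2,623.04 thousand.
Numerator = 115.32 + 31.88 + 135.88 = 283.08 thousand.
Denominator = 2,623.04 + 31.88 = 2,654.92 thousand.
Broad rate = 283.08 / 2,654.92 = 10.66%.
Headline unemployment rate = 115.32 / 2,623.04 = 4.40%.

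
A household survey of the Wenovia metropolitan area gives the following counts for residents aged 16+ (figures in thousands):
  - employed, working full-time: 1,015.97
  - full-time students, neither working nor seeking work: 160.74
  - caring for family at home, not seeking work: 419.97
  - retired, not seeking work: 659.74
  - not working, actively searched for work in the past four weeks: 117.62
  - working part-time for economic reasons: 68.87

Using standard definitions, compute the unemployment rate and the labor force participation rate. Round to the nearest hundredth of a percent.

Unemployment rate ≈ 9.78%; labor force participation rate ≈ 49.22%.

Employed = 1,015.97 + 68.87 = 1,084.84 thousand (anyone who worked, including part-time for economic reasons, counts as employed).
Unemployed = 117.62 thousand.
Labor force = 1,084.84 + 117.62 = 1,202.46 thousand.
Not in labor force = 160.74 + 419.97 + 659.74 = 1,240.45 thousand (those not working and not actively searching are outside the labor force).
Civilian working-age population = 1,202.46 + 1,240.45 = 2,442.91 thousand.
Unemployment rate = 117.62 / 1,202.46 = 9.78%.
Labor force participation rate = 1,202.46 / 2,442.91 = 49.22%.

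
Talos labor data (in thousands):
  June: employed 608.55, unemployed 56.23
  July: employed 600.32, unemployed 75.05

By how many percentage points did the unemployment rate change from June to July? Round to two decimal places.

The unemployment rate changed by +2.65 percentage points.

June: labor force = 608.55 + 56.23 = 664.78; u = 56.23/664.78 = 8.46%.
July: labor force = 600.32 + 75.05 = 675.37; u = 75.05/675.37 = 11.11%.
Change = 11.11% − 8.46% = +2.65 pp.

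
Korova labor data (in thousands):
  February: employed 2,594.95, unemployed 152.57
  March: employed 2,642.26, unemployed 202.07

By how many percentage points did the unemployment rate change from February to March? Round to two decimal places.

The unemployment rate changed by +1.55 percentage points.

February: labor force = 2,594.95 + 152.57 = 2,747.52; u = 152.57/2,747.52 = 5.55%.
March: labor force = 2,642.26 + 202.07 = 2,844.33; u = 202.07/2,844.33 = 7.10%.
Change = 7.10% − 5.55% = +1.55 pp.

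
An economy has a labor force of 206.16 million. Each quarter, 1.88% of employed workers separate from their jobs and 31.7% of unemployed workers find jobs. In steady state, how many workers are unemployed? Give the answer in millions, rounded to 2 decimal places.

About 11.54 million are unemployed in steady state.

Steady-state unemployment rate u* = s/(s+f) = 1.88/(1.88+31.7) = 0.055986.
Unemployed = u* × labor force = 0.055986 × 206.16 ≈ 11.54 million.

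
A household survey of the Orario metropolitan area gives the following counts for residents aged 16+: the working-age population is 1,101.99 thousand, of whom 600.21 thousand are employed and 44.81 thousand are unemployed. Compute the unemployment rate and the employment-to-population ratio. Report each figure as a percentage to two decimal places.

Labor force = employed + unemployed = 600.21 + 44.81 = 645.02 thousand.
Unemployment rate = 44.81 / 645.02 = 6.95%.
Employment-population ratio = 600.21 / 1,101.99 = 54.47%.

Unemployment rate ≈ 6.95%; employment-population ratio ≈ 54.47%.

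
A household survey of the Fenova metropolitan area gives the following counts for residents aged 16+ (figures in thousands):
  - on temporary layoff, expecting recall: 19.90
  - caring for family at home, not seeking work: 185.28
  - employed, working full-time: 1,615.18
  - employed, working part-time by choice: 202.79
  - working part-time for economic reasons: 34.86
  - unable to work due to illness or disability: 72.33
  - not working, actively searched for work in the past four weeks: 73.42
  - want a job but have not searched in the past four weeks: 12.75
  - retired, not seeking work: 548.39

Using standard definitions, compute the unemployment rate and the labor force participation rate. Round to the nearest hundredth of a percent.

Unemployment rate ≈ 4.80%; labor force participation rate ≈ 70.39%.

Employed = 1,615.18 + 202.79 + 34.86 = 1,852.83 thousand (anyone who worked, including part-time for economic reasons, counts as employed).
Unemployed = 19.90 + 73.42 = 93.32 thousand (jobless and actively searching, or on temporary layoff).
Labor force = 1,852.83 + 93.32 = 1,946.15 thousand.
Not in labor force = 185.28 + 72.33 + 12.75 + 548.39 = 818.75 thousand (those not working and not actively searching are outside the labor force — including those who want a job but have given up searching).
Civilian working-age population = 1,946.15 + 818.75 = 2,764.90 thousand.
Unemployment rate = 93.32 / 1,946.15 = 4.80%.
Labor force participation rate = 1,946.15 / 2,764.90 = 70.39%.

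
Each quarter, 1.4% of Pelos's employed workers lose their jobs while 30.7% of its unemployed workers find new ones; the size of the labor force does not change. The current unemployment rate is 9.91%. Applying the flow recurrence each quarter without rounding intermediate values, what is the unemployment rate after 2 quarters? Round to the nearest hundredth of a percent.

Unemployment rate after two quarters ≈ 6.92%.

With a fixed labor force, u_{t+1} = u_t + s·(1−u_t) − f·u_t = u_t·(1−s−f) + s.
Here 1−s−f = 0.679 and s = 0.014.
u_1 = 0.099100 × 0.679 + 0.014 = 0.081289.
u_2 = 0.081289 × 0.679 + 0.014 = 0.069195.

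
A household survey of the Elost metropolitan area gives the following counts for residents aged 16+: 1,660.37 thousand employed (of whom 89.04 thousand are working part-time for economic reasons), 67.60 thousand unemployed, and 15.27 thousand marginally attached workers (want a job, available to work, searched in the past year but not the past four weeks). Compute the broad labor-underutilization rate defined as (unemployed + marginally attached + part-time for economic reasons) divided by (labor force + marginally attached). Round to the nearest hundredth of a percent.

Labor force = 1,660.37 + 67.60 = 1,727.97 thousand.
Numerator = 67.60 + 15.27 + 89.04 = 171.91 thousand.
Denominator = 1,727.97 + 15.27 = 1,743.24 thousand.
Broad rate = 171.91 / 1,743.24 = 9.86%.

Broad underutilization rate ≈ 9.86%.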